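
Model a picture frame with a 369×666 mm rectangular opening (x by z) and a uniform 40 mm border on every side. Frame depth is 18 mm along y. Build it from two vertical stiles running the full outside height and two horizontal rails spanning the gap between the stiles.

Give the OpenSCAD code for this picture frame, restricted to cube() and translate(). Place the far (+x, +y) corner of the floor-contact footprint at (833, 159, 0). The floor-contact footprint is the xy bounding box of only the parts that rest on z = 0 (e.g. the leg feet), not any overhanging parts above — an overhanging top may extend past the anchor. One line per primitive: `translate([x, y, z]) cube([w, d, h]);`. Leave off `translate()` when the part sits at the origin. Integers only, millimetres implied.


translate([384, 141, 0]) cube([40, 18, 746]);
translate([793, 141, 0]) cube([40, 18, 746]);
translate([424, 141, 0]) cube([369, 18, 40]);
translate([424, 141, 706]) cube([369, 18, 40]);


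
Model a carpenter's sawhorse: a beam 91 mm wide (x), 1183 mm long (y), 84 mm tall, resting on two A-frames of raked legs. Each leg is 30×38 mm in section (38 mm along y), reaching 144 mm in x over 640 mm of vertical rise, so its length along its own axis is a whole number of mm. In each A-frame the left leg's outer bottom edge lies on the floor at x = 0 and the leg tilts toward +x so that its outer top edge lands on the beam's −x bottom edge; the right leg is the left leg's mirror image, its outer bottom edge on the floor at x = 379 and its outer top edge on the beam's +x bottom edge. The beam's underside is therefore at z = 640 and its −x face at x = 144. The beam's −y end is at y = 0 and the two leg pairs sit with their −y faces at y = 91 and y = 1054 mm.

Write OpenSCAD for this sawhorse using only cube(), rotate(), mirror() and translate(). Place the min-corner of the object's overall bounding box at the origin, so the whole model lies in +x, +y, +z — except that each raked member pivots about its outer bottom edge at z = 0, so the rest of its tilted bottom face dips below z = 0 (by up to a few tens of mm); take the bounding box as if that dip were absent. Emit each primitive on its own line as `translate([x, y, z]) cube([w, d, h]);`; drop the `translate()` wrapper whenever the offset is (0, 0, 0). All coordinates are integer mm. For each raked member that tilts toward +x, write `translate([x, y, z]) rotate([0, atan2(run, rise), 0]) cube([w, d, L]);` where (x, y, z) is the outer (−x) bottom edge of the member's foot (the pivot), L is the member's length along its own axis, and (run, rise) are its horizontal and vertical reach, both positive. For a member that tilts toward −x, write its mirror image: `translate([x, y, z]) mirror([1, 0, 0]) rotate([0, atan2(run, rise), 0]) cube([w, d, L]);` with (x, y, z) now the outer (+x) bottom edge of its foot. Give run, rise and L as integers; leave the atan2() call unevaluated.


// leg length = √(144² + 640²) = 656
// right-leg outer foot x = 2·144 + 91 = 379
// beam min-corner = (144, 0, 640)
translate([144, 0, 640]) cube([91, 1183, 84]);
translate([0, 91, 0]) rotate([0, atan2(144, 640), 0]) cube([30, 38, 656]);
translate([379, 91, 0]) mirror([1, 0, 0]) rotate([0, atan2(144, 640), 0]) cube([30, 38, 656]);
translate([0, 1054, 0]) rotate([0, atan2(144, 640), 0]) cube([30, 38, 656]);
translate([379, 1054, 0]) mirror([1, 0, 0]) rotate([0, atan2(144, 640), 0]) cube([30, 38, 656]);


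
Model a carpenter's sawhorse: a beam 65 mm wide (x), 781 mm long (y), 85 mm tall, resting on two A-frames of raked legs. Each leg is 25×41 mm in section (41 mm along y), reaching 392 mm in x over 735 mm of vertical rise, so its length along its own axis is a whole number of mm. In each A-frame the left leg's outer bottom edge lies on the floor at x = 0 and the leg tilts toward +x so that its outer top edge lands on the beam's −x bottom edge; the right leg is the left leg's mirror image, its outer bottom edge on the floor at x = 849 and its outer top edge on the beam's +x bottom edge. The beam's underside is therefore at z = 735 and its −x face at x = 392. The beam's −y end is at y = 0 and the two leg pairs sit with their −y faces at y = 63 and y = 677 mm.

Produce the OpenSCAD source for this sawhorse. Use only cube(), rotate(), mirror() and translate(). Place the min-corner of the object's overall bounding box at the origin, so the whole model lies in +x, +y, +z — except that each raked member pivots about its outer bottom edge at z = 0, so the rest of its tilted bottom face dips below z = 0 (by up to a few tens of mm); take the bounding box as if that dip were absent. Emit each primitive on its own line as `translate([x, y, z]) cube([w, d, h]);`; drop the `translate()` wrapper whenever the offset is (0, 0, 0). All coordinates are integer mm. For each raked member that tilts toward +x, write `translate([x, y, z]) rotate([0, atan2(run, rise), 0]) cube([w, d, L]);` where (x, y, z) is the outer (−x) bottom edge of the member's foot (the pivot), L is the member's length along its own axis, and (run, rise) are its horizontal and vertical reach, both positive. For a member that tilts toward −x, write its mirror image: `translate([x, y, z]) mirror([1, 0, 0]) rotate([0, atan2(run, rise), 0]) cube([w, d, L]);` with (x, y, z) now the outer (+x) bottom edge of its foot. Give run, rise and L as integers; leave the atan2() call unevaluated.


translate([392, 0, 735]) cube([65, 781, 85]);
translate([0, 63, 0]) rotate([0, atan2(392, 735), 0]) cube([25, 41, 833]);
translate([849, 63, 0]) mirror([1, 0, 0]) rotate([0, atan2(392, 735), 0]) cube([25, 41, 833]);
translate([0, 677, 0]) rotate([0, atan2(392, 735), 0]) cube([25, 41, 833]);
translate([849, 677, 0]) mirror([1, 0, 0]) rotate([0, atan2(392, 735), 0]) cube([25, 41, 833]);


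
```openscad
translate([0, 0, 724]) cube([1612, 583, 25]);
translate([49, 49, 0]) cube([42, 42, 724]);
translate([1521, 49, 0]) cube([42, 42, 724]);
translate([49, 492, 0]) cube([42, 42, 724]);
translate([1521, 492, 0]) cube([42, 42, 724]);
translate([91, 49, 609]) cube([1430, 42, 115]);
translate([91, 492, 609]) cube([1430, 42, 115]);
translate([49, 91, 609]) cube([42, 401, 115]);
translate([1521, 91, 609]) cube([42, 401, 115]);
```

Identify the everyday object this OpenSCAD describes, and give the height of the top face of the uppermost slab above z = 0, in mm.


A table. The table height is 749 mm.

A 1612×583×25 slab sits at z = 724 on four 42 mm square posts — a table. The top surface is at 724 + 25 = 749 mm.


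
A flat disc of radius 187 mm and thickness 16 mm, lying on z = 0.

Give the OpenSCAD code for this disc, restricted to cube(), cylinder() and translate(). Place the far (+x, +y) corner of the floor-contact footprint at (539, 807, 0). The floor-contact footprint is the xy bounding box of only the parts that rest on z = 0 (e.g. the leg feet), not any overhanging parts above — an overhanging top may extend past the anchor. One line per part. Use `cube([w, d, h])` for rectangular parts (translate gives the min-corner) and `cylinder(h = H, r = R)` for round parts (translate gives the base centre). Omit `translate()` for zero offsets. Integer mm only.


translate([352, 620, 0]) cylinder(h = 16, r = 187);


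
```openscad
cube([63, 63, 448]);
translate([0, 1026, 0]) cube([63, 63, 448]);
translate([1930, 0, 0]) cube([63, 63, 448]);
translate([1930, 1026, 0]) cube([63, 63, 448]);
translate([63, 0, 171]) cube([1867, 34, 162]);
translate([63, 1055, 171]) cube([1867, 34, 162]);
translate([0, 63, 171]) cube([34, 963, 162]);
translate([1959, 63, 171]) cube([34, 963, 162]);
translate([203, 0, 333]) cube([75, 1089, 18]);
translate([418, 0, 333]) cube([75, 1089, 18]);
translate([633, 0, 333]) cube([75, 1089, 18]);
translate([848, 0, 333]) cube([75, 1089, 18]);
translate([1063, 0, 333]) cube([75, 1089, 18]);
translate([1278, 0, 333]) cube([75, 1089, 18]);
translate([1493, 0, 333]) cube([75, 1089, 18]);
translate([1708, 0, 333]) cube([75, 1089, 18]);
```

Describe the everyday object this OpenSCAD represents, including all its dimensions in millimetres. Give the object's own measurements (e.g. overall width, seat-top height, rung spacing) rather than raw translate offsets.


A bed frame 1993 mm long (x) by 1089 mm wide (y). Four 63×63 mm corner posts, 448 mm tall, at the corners of the footprint. Four rails of 34 mm thickness and 162 mm height run between adjacent posts with their undersides at z = 171 mm, their outer faces flush with the outside of the frame (the two x-running rails run between the posts' inner faces; the two y-running rails run between the posts' inner faces). 8 slats, each 75 mm wide (x) and 18 mm thick, lie across the top of the two x-running rails, running the full 1089 mm width of the frame in y; along x they sit between the end posts with a 140 mm gap after the −x posts and between neighbouring slats, leaving 147 mm before the +x posts.


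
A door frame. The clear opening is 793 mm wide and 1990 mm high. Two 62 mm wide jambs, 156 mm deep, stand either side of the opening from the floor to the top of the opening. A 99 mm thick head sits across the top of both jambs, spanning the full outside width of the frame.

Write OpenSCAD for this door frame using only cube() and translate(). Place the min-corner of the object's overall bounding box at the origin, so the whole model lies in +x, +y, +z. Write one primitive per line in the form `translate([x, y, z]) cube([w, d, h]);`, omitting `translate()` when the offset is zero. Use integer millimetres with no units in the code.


cube([62, 156, 1990]);
translate([855, 0, 0]) cube([62, 156, 1990]);
translate([0, 0, 1990]) cube([917, 156, 99]);


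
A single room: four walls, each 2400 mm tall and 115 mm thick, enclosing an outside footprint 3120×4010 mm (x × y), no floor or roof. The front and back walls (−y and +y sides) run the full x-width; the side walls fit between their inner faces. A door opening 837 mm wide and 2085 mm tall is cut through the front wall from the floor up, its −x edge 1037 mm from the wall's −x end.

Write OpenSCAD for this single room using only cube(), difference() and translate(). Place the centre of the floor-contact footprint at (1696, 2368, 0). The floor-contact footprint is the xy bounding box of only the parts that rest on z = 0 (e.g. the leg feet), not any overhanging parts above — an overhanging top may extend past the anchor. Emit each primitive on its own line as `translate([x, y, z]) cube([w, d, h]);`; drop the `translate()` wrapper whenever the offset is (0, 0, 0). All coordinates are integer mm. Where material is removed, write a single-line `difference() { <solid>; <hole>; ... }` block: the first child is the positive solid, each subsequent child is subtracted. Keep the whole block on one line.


difference() { translate([136, 363, 0]) cube([3120, 115, 2400]); translate([1173, 363, 0]) cube([837, 115, 2085]); }
translate([136, 4258, 0]) cube([3120, 115, 2400]);
translate([136, 478, 0]) cube([115, 3780, 2400]);
translate([3141, 478, 0]) cube([115, 3780, 2400]);


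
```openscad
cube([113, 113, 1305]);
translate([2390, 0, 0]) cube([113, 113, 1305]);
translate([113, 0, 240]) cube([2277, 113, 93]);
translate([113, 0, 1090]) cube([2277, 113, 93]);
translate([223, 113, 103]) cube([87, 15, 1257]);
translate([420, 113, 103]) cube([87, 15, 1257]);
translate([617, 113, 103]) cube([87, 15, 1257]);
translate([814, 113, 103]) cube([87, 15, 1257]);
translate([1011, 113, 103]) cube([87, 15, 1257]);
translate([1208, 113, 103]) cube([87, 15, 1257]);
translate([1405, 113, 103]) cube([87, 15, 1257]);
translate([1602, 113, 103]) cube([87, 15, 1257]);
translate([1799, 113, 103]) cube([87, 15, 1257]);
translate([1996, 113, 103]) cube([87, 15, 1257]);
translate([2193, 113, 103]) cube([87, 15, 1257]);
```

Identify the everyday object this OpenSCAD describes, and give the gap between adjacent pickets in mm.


A fence section. The picket gap is 110 mm.

Two posts, two rails, 11 pickets — a fence section. Span 2277 mm holds 11 pickets of 87 mm with 12 equal gaps: ⌊(2277 − 11·87) / 12⌋ = 110 mm.


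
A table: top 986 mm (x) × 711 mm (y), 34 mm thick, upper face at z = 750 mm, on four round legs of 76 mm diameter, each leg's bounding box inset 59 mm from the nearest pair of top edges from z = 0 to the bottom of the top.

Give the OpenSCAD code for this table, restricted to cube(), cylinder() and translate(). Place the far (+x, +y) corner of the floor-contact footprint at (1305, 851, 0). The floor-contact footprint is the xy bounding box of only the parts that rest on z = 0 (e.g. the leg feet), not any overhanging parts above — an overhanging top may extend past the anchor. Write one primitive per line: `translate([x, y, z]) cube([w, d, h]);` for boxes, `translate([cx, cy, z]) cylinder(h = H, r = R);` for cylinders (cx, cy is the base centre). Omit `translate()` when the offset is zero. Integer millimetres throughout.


translate([378, 199, 716]) cube([986, 711, 34]);
translate([475, 296, 0]) cylinder(h = 716, r = 38);
translate([1267, 296, 0]) cylinder(h = 716, r = 38);
translate([475, 813, 0]) cylinder(h = 716, r = 38);
translate([1267, 813, 0]) cylinder(h = 716, r = 38);


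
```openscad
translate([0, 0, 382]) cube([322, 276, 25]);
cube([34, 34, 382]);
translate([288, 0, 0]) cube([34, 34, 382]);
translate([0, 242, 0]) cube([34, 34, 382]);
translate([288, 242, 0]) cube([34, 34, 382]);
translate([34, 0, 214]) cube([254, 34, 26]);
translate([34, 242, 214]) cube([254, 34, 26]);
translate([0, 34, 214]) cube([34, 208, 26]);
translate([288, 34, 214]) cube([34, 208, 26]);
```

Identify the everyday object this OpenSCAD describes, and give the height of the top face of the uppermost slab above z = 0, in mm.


A stool. The seat height is 407 mm.

A 322×276×25 slab at z = 382 on four corner posts — a stool. The seat top is 382 + 25 = 407 mm.


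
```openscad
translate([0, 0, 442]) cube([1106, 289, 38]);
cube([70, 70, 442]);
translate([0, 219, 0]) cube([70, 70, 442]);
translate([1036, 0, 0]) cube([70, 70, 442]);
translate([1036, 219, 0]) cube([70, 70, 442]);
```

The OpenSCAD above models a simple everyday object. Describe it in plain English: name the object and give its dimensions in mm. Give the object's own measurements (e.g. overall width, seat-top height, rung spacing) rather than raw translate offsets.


A long wooden bench with a 1106 mm (x) × 289 mm (y) seat, 38 mm thick, its top surface 480 mm above the floor. Four 70 mm square legs at the seat corners, flush with the edges, run from z = 0 to the seat underside.


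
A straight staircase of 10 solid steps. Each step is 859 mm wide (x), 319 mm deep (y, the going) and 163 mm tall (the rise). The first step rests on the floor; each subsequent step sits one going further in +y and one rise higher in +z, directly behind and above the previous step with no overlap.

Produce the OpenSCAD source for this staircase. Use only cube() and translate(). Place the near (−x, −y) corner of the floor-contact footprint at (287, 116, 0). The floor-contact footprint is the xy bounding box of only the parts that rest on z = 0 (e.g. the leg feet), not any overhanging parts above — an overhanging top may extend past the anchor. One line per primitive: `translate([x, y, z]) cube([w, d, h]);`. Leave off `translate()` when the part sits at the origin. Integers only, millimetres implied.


translate([287, 116, 0]) cube([859, 319, 163]);
translate([287, 435, 163]) cube([859, 319, 163]);
translate([287, 754, 326]) cube([859, 319, 163]);
translate([287, 1073, 489]) cube([859, 319, 163]);
translate([287, 1392, 652]) cube([859, 319, 163]);
translate([287, 1711, 815]) cube([859, 319, 163]);
translate([287, 2030, 978]) cube([859, 319, 163]);
translate([287, 2349, 1141]) cube([859, 319, 163]);
translate([287, 2668, 1304]) cube([859, 319, 163]);
translate([287, 2987, 1467]) cube([859, 319, 163]);


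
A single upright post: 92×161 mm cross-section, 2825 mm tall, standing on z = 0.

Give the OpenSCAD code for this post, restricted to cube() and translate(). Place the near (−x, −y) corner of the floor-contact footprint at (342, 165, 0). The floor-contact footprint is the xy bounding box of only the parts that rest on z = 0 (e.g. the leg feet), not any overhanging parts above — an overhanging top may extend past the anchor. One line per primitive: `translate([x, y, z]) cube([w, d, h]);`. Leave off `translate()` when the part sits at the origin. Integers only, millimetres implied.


translate([342, 165, 0]) cube([92, 161, 2825]);


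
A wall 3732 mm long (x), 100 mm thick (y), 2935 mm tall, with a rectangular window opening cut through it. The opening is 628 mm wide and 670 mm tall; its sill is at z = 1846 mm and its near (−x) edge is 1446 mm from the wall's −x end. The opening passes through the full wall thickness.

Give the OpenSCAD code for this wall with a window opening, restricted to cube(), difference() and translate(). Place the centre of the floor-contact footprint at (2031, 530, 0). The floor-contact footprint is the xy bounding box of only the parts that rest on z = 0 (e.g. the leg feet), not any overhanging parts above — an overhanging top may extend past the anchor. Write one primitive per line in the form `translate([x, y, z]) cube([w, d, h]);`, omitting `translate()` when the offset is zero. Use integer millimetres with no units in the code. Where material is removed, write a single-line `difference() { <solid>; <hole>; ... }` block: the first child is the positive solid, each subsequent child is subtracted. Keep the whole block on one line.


difference() { translate([165, 480, 0]) cube([3732, 100, 2935]); translate([1611, 480, 1846]) cube([628, 100, 670]); }


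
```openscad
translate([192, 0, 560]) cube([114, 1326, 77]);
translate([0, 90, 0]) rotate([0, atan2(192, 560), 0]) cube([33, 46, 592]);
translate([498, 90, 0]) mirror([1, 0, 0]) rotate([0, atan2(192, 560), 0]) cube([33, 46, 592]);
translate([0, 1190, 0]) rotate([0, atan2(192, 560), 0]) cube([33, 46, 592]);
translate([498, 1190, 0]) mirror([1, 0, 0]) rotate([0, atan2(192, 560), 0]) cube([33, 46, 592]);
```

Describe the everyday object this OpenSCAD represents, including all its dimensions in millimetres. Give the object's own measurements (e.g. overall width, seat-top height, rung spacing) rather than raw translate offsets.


A sawhorse. A 114×1326×77 mm beam (x, y, z) sits on two A-frame leg pairs. Each pair is two raked legs of 33×46 mm section (46 mm along y) splaying symmetrically in x. Each leg rises 560 mm vertically over 192 mm of horizontal reach and is 592 mm long along its own axis. Every leg's outer bottom edge rests on the floor and its outer top edge meets a bottom edge of the beam — the left legs (tilting toward +x) meet the beam's −x bottom edge, the right legs (their mirror images, tilting toward −x) meet its +x bottom edge — so the leg tops tuck under the beam, the beam's underside is 560 mm above the floor, and the feet are 498 mm apart outside-to-outside with the beam centred between them. The two leg pairs are set in 90 mm from either end of the beam.


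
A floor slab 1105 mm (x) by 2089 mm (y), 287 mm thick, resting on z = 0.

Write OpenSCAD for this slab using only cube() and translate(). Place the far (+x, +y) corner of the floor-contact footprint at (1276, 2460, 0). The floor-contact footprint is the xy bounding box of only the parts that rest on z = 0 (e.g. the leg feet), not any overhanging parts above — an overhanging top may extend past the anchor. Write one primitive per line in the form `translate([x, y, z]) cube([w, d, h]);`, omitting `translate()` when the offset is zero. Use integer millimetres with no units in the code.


translate([171, 371, 0]) cube([1105, 2089, 287]);


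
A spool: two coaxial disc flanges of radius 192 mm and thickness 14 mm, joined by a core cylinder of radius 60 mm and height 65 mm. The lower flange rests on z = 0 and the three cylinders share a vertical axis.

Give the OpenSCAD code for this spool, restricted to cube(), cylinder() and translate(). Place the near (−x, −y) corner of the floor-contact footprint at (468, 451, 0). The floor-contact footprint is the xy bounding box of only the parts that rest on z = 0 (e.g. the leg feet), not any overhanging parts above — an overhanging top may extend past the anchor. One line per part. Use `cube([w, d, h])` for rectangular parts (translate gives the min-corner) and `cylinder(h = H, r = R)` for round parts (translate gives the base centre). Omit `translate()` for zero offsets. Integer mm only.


translate([660, 643, 0]) cylinder(h = 14, r = 192);
translate([660, 643, 14]) cylinder(h = 65, r = 60);
translate([660, 643, 79]) cylinder(h = 14, r = 192);


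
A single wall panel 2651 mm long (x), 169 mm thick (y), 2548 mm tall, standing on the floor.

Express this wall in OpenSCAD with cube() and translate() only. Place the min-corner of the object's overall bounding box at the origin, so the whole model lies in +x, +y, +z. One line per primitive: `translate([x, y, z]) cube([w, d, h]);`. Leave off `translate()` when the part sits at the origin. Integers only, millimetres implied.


cube([2651, 169, 2548]);


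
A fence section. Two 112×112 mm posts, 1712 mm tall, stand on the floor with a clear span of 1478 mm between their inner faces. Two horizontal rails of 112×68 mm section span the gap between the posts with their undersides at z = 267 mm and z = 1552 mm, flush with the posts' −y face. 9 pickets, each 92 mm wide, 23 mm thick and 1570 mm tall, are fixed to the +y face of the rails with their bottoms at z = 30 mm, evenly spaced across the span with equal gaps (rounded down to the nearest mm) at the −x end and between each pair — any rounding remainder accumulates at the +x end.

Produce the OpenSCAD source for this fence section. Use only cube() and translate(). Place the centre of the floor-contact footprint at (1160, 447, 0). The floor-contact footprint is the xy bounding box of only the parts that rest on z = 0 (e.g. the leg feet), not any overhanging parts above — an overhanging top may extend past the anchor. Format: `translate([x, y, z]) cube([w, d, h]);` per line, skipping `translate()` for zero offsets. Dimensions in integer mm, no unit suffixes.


translate([309, 391, 0]) cube([112, 112, 1712]);
translate([1899, 391, 0]) cube([112, 112, 1712]);
translate([421, 391, 267]) cube([1478, 112, 68]);
translate([421, 391, 1552]) cube([1478, 112, 68]);
translate([486, 503, 30]) cube([92, 23, 1570]);
translate([643, 503, 30]) cube([92, 23, 1570]);
translate([800, 503, 30]) cube([92, 23, 1570]);
translate([957, 503, 30]) cube([92, 23, 1570]);
translate([1114, 503, 30]) cube([92, 23, 1570]);
translate([1271, 503, 30]) cube([92, 23, 1570]);
translate([1428, 503, 30]) cube([92, 23, 1570]);
translate([1585, 503, 30]) cube([92, 23, 1570]);
translate([1742, 503, 30]) cube([92, 23, 1570]);


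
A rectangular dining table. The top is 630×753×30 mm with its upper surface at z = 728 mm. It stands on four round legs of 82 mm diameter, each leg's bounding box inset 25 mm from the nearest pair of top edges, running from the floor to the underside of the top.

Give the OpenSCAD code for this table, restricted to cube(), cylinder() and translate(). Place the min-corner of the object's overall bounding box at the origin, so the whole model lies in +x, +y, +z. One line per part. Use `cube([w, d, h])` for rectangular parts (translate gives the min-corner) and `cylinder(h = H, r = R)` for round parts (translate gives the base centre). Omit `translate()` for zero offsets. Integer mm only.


translate([0, 0, 698]) cube([630, 753, 30]);
translate([66, 66, 0]) cylinder(h = 698, r = 41);
translate([564, 66, 0]) cylinder(h = 698, r = 41);
translate([66, 687, 0]) cylinder(h = 698, r = 41);
translate([564, 687, 0]) cylinder(h = 698, r = 41);


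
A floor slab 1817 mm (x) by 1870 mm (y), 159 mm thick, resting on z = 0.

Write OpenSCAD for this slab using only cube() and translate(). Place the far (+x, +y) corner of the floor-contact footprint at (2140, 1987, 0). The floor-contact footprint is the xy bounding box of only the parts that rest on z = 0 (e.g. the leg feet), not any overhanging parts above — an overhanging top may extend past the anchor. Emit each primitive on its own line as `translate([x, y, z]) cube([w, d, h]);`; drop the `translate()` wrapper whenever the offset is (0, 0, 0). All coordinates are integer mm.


translate([323, 117, 0]) cube([1817, 1870, 159]);


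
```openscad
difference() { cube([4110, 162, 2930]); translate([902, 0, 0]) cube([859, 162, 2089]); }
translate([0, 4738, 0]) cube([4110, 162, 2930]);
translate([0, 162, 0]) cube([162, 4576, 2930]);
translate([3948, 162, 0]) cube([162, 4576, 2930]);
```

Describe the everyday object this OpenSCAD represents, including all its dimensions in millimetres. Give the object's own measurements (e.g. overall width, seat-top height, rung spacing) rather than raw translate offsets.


A single room: four walls, each 2930 mm tall and 162 mm thick, enclosing an outside footprint 4110×4900 mm (x × y), no floor or roof. The front and back walls (−y and +y sides) run the full x-width; the side walls fit between their inner faces. A door opening 859 mm wide and 2089 mm tall is cut through the front wall from the floor up, its −x edge 902 mm from the wall's −x end.


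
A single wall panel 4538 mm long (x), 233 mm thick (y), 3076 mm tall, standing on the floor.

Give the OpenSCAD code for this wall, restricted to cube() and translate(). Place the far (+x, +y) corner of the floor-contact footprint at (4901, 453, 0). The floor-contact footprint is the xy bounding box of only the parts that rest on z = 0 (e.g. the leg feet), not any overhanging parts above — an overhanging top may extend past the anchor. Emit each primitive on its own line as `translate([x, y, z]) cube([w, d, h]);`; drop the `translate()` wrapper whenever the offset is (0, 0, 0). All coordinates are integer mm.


translate([363, 220, 0]) cube([4538, 233, 3076]);


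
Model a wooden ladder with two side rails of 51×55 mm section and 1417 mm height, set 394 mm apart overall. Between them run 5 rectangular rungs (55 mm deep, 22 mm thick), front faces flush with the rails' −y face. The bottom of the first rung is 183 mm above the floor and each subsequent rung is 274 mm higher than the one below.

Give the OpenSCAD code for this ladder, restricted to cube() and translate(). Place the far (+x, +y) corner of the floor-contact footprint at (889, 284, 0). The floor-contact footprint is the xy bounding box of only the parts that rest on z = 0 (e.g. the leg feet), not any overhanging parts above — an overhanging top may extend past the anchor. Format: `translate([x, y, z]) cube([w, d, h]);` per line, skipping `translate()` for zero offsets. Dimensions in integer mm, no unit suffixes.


translate([495, 229, 0]) cube([51, 55, 1417]);
translate([838, 229, 0]) cube([51, 55, 1417]);
translate([546, 229, 183]) cube([292, 55, 22]);
translate([546, 229, 457]) cube([292, 55, 22]);
translate([546, 229, 731]) cube([292, 55, 22]);
translate([546, 229, 1005]) cube([292, 55, 22]);
translate([546, 229, 1279]) cube([292, 55, 22]);


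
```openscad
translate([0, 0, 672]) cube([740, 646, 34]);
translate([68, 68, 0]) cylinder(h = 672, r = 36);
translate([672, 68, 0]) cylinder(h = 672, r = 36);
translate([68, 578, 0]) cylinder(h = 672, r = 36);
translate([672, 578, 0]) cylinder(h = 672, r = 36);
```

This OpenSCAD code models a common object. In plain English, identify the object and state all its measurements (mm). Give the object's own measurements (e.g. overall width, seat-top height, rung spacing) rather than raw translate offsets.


A rectangular dining table. The top is 740×646×34 mm with its upper surface at z = 706 mm. It stands on four round legs of 72 mm diameter, each leg's bounding box inset 32 mm from the nearest pair of top edges, running from the floor to the underside of the top.


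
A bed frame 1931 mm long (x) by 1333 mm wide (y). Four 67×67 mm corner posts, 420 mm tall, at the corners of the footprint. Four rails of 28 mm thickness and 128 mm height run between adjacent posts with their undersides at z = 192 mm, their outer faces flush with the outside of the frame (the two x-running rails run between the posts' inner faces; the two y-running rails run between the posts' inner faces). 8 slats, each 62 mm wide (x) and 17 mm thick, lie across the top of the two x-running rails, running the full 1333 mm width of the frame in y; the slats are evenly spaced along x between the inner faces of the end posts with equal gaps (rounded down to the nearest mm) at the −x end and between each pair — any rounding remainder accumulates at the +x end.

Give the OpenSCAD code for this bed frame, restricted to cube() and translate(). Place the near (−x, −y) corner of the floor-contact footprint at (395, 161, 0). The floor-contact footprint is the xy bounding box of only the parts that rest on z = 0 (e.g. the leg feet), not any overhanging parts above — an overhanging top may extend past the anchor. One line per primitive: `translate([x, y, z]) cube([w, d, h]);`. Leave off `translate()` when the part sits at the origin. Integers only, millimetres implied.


translate([395, 161, 0]) cube([67, 67, 420]);
translate([395, 1427, 0]) cube([67, 67, 420]);
translate([2259, 161, 0]) cube([67, 67, 420]);
translate([2259, 1427, 0]) cube([67, 67, 420]);
translate([462, 161, 192]) cube([1797, 28, 128]);
translate([462, 1466, 192]) cube([1797, 28, 128]);
translate([395, 228, 192]) cube([28, 1199, 128]);
translate([2298, 228, 192]) cube([28, 1199, 128]);
translate([606, 161, 320]) cube([62, 1333, 17]);
translate([812, 161, 320]) cube([62, 1333, 17]);
translate([1018, 161, 320]) cube([62, 1333, 17]);
translate([1224, 161, 320]) cube([62, 1333, 17]);
translate([1430, 161, 320]) cube([62, 1333, 17]);
translate([1636, 161, 320]) cube([62, 1333, 17]);
translate([1842, 161, 320]) cube([62, 1333, 17]);
translate([2048, 161, 320]) cube([62, 1333, 17]);


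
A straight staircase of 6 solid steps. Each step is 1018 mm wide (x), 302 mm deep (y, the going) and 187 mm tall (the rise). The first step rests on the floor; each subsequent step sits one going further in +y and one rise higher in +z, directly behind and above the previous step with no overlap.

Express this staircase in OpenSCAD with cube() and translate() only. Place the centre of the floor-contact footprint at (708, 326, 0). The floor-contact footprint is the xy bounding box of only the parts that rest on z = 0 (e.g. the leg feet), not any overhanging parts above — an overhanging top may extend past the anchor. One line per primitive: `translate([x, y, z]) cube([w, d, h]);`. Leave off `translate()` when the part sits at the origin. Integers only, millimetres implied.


translate([199, 175, 0]) cube([1018, 302, 187]);
translate([199, 477, 187]) cube([1018, 302, 187]);
translate([199, 779, 374]) cube([1018, 302, 187]);
translate([199, 1081, 561]) cube([1018, 302, 187]);
translate([199, 1383, 748]) cube([1018, 302, 187]);
translate([199, 1685, 935]) cube([1018, 302, 187]);


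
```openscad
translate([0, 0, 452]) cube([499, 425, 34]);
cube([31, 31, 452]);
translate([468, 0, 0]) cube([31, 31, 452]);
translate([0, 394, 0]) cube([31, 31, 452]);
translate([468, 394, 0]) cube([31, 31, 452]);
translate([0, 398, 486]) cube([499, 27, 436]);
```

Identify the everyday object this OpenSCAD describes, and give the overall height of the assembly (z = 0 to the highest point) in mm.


A chair. The overall height is 922 mm.

A slab on four corner posts with a tall panel at the back — a chair. The seat slab sits at z = 452 with thickness 34, and the 436 mm backrest starts at the seat top, so the overall height is 452 + 34 + 436 = 922 mm.


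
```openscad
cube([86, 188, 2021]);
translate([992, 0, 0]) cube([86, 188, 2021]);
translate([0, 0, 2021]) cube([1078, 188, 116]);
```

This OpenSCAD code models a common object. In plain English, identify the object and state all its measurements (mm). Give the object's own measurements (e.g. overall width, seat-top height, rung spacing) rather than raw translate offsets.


A door frame. The clear opening is 906 mm wide and 2021 mm high. Two 86 mm wide jambs, 188 mm deep, stand either side of the opening from the floor to the top of the opening. A 116 mm thick head sits across the top of both jambs, spanning the full outside width of the frame.


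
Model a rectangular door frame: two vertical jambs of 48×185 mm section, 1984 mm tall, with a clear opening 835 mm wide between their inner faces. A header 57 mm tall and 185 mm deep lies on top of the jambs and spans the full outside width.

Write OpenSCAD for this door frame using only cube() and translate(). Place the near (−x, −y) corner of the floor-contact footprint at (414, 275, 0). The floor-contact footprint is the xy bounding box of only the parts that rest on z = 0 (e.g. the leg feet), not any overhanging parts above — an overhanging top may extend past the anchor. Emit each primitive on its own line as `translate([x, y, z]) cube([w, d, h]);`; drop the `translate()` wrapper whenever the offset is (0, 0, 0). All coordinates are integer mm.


translate([414, 275, 0]) cube([48, 185, 1984]);
translate([1297, 275, 0]) cube([48, 185, 1984]);
translate([414, 275, 1984]) cube([931, 185, 57]);


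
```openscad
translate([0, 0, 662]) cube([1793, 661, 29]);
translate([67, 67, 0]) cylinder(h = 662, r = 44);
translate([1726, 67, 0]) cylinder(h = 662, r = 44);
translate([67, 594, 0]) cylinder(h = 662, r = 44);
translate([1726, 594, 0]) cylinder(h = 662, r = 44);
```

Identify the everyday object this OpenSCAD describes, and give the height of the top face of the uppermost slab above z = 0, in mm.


A table. The table height is 691 mm.

A 1793×661×29 slab sits at z = 662 on four Ø88 mm round legs — a table. The top surface is at 662 + 29 = 691 mm.


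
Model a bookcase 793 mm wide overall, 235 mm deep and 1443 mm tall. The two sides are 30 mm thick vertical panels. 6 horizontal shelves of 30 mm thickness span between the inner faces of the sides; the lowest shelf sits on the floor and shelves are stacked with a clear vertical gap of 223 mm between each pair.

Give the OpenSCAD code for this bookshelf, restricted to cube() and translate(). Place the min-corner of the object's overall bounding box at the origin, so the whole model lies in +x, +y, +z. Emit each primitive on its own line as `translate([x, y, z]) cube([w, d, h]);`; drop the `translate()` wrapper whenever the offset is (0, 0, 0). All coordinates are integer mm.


cube([30, 235, 1443]);
translate([763, 0, 0]) cube([30, 235, 1443]);
translate([30, 0, 0]) cube([733, 235, 30]);
translate([30, 0, 253]) cube([733, 235, 30]);
translate([30, 0, 506]) cube([733, 235, 30]);
translate([30, 0, 759]) cube([733, 235, 30]);
translate([30, 0, 1012]) cube([733, 235, 30]);
translate([30, 0, 1265]) cube([733, 235, 30]);


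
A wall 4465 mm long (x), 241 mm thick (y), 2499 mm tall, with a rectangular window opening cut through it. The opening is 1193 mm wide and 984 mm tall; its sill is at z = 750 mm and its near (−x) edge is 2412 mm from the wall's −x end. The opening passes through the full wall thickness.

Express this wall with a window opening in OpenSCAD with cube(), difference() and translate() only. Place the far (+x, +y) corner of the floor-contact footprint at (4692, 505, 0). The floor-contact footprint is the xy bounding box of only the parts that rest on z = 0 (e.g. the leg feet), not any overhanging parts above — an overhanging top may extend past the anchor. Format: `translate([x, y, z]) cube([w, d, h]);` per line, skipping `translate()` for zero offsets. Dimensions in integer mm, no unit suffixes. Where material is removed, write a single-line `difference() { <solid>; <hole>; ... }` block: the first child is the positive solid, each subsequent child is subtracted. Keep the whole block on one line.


difference() { translate([227, 264, 0]) cube([4465, 241, 2499]); translate([2639, 264, 750]) cube([1193, 241, 984]); }


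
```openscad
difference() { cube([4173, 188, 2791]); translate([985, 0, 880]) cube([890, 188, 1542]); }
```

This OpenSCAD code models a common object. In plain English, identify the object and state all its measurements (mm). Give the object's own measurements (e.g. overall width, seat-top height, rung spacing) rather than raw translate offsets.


A wall 4173 mm long (x), 188 mm thick (y), 2791 mm tall, with a rectangular window opening cut through it. The opening is 890 mm wide and 1542 mm tall; its sill is at z = 880 mm and its near (−x) edge is 985 mm from the wall's −x end. The opening passes through the full wall thickness.


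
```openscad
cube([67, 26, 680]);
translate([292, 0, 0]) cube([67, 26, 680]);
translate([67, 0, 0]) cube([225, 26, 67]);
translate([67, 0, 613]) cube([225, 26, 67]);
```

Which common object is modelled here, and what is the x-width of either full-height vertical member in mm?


A picture frame. The border width is 67 mm.

Four thin pieces enclosing a rectangular opening — a picture frame. The two full-height stiles are 680 mm tall; the top rail sits at z = 613 and is 67 mm tall, so the border above the opening is 680 − 613 = 67 mm, matching the stile x-width.


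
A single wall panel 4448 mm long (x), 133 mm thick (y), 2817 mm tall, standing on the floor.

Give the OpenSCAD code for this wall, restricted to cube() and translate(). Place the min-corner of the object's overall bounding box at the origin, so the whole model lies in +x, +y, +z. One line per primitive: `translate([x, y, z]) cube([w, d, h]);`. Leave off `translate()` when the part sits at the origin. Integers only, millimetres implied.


cube([4448, 133, 2817]);


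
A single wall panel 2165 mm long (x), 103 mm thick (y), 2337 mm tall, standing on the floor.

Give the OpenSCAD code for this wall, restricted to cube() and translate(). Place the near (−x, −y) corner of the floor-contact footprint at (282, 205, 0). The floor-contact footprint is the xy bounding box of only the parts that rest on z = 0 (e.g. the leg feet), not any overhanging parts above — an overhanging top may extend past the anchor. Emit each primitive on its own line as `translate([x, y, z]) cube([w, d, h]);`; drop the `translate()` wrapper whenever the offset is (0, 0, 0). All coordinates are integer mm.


translate([282, 205, 0]) cube([2165, 103, 2337]);


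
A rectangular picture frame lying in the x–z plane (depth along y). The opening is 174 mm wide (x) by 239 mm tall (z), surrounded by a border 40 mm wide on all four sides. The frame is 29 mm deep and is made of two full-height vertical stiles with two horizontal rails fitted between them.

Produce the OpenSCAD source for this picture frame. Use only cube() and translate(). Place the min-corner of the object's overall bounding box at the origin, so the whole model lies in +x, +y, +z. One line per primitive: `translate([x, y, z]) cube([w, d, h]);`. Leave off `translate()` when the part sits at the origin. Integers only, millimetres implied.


cube([40, 29, 319]);
translate([214, 0, 0]) cube([40, 29, 319]);
translate([40, 0, 0]) cube([174, 29, 40]);
translate([40, 0, 279]) cube([174, 29, 40]);


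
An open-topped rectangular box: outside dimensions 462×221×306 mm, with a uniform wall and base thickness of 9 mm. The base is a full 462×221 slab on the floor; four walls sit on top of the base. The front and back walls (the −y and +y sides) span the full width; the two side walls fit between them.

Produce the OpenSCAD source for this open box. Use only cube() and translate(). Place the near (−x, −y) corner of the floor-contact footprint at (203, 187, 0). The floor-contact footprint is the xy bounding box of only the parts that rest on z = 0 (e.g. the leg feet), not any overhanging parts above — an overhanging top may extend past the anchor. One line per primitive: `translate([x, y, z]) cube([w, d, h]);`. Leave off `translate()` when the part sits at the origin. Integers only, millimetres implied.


translate([203, 187, 0]) cube([462, 221, 9]);
translate([203, 187, 9]) cube([462, 9, 297]);
translate([203, 399, 9]) cube([462, 9, 297]);
translate([203, 196, 9]) cube([9, 203, 297]);
translate([656, 196, 9]) cube([9, 203, 297]);
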